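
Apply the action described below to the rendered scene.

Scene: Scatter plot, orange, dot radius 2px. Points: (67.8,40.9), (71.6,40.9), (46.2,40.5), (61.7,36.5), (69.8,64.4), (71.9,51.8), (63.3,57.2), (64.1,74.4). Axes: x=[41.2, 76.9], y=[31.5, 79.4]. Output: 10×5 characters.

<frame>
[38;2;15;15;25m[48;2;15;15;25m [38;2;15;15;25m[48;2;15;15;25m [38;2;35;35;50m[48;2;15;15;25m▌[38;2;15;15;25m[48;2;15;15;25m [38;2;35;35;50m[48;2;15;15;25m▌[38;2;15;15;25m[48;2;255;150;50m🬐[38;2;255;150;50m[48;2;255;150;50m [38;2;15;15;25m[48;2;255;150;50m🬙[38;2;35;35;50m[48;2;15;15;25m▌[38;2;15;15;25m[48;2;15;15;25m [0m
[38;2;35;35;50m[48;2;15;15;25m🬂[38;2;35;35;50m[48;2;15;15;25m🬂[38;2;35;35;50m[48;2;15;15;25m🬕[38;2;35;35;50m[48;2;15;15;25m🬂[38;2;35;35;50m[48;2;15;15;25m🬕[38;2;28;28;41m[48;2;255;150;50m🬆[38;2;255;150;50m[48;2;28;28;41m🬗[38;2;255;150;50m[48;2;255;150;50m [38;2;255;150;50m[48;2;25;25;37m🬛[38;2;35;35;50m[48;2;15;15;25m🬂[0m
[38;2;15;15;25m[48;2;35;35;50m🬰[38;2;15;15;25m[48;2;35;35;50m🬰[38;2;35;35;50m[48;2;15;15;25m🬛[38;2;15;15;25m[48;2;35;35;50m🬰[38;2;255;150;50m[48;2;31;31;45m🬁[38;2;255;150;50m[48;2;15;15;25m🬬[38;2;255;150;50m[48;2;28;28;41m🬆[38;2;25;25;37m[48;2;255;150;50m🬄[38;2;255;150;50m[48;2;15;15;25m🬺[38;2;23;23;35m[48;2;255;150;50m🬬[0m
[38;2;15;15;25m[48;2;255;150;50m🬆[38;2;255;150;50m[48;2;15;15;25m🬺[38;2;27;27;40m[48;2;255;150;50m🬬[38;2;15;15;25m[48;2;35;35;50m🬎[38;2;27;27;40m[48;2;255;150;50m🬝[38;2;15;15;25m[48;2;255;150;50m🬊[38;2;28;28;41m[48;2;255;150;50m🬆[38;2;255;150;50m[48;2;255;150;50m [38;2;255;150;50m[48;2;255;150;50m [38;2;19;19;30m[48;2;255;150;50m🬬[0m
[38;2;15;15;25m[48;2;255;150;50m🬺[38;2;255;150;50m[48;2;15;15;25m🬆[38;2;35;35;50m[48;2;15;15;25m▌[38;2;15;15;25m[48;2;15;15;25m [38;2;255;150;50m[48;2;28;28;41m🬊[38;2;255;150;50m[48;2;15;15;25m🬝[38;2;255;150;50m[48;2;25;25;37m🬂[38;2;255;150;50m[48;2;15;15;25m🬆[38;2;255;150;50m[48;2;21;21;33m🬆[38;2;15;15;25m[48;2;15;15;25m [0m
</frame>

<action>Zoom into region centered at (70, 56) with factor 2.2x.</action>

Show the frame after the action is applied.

<frame>
[38;2;15;15;25m[48;2;15;15;25m [38;2;15;15;25m[48;2;15;15;25m [38;2;35;35;50m[48;2;15;15;25m▌[38;2;15;15;25m[48;2;255;150;50m🬴[38;2;255;150;50m[48;2;255;150;50m [38;2;255;150;50m[48;2;15;15;25m🬛[38;2;35;35;50m[48;2;15;15;25m▌[38;2;15;15;25m[48;2;15;15;25m [38;2;35;35;50m[48;2;15;15;25m▌[38;2;15;15;25m[48;2;15;15;25m [0m
[38;2;28;28;41m[48;2;255;150;50m🬆[38;2;23;23;35m[48;2;255;150;50m🬬[38;2;35;35;50m[48;2;15;15;25m🬕[38;2;35;35;50m[48;2;15;15;25m🬂[38;2;255;150;50m[48;2;27;27;40m🬁[38;2;35;35;50m[48;2;15;15;25m🬂[38;2;35;35;50m[48;2;15;15;25m🬕[38;2;35;35;50m[48;2;15;15;25m🬂[38;2;35;35;50m[48;2;15;15;25m🬕[38;2;35;35;50m[48;2;15;15;25m🬂[0m
[38;2;255;150;50m[48;2;15;15;25m🬬[38;2;255;150;50m[48;2;21;21;33m🬆[38;2;35;35;50m[48;2;15;15;25m🬛[38;2;15;15;25m[48;2;35;35;50m🬰[38;2;35;35;50m[48;2;15;15;25m🬛[38;2;21;21;33m[48;2;255;150;50m🬆[38;2;27;27;40m[48;2;255;150;50m🬬[38;2;15;15;25m[48;2;35;35;50m🬰[38;2;35;35;50m[48;2;15;15;25m🬛[38;2;15;15;25m[48;2;35;35;50m🬰[0m
[38;2;15;15;25m[48;2;35;35;50m🬎[38;2;15;15;25m[48;2;35;35;50m🬎[38;2;35;35;50m[48;2;15;15;25m🬲[38;2;15;15;25m[48;2;35;35;50m🬎[38;2;255;150;50m[48;2;31;31;45m🬁[38;2;255;150;50m[48;2;35;35;50m🬬[38;2;255;150;50m[48;2;28;28;41m🬆[38;2;15;15;25m[48;2;35;35;50m🬎[38;2;35;35;50m[48;2;15;15;25m🬲[38;2;15;15;25m[48;2;35;35;50m🬎[0m
[38;2;15;15;25m[48;2;15;15;25m [38;2;15;15;25m[48;2;15;15;25m [38;2;35;35;50m[48;2;15;15;25m▌[38;2;15;15;25m[48;2;15;15;25m [38;2;35;35;50m[48;2;15;15;25m▌[38;2;15;15;25m[48;2;15;15;25m [38;2;35;35;50m[48;2;15;15;25m▌[38;2;15;15;25m[48;2;15;15;25m [38;2;35;35;50m[48;2;15;15;25m▌[38;2;15;15;25m[48;2;15;15;25m [0m
</frame>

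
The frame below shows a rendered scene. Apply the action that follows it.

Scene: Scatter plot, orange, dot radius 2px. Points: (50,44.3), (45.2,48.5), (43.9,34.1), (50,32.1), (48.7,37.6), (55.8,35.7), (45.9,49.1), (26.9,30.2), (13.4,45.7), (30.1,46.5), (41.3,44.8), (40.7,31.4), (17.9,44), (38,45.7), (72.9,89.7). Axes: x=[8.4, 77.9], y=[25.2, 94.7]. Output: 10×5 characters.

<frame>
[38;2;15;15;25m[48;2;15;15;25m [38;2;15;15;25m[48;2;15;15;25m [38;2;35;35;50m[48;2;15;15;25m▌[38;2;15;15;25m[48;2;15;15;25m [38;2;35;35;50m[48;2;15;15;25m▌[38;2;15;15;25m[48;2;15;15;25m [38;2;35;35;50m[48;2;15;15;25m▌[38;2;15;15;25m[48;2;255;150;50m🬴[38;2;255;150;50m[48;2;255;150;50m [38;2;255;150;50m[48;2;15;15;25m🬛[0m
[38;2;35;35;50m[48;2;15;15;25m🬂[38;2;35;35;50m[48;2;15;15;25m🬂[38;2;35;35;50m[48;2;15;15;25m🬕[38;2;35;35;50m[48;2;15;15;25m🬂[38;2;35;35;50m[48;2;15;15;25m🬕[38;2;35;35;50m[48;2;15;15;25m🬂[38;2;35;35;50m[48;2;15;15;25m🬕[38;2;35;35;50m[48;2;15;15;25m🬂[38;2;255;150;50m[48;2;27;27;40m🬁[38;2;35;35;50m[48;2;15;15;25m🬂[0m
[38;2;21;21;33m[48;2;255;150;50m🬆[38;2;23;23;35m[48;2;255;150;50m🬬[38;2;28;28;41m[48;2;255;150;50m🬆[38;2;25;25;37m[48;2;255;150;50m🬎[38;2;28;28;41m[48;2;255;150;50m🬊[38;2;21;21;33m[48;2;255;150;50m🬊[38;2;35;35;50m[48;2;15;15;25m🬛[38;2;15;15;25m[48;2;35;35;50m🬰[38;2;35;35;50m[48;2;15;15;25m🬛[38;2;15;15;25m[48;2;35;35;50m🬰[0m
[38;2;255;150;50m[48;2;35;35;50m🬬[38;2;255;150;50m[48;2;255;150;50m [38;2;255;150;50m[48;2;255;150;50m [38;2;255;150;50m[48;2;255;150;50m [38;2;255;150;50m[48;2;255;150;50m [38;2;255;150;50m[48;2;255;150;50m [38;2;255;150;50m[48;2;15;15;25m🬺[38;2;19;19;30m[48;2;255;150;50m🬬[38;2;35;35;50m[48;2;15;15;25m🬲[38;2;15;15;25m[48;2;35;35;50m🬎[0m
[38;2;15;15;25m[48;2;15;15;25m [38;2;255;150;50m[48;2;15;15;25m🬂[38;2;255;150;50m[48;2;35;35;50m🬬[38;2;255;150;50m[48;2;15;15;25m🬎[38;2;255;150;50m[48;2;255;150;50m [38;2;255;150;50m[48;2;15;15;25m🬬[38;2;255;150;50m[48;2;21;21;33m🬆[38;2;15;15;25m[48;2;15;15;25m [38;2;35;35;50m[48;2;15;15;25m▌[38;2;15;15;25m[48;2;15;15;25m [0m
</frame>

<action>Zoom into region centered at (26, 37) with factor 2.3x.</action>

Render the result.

<frame>
[38;2;15;15;25m[48;2;255;150;50m🬀[38;2;15;15;25m[48;2;255;150;50m🬊[38;2;21;21;33m[48;2;255;150;50m🬊[38;2;15;15;25m[48;2;15;15;25m [38;2;35;35;50m[48;2;15;15;25m▌[38;2;15;15;25m[48;2;255;150;50m🬆[38;2;255;150;50m[48;2;15;15;25m🬺[38;2;15;15;25m[48;2;255;150;50m🬎[38;2;35;35;50m[48;2;255;150;50m🬀[38;2;15;15;25m[48;2;255;150;50m🬂[0m
[38;2;255;150;50m[48;2;15;15;25m🬊[38;2;255;150;50m[48;2;15;15;25m🬊[38;2;255;150;50m[48;2;15;15;25m🬝[38;2;255;150;50m[48;2;19;19;30m🬀[38;2;35;35;50m[48;2;15;15;25m🬕[38;2;255;150;50m[48;2;19;19;30m🬁[38;2;255;150;50m[48;2;21;21;33m🬆[38;2;35;35;50m[48;2;15;15;25m🬂[38;2;255;150;50m[48;2;28;28;41m🬊[38;2;255;150;50m[48;2;15;15;25m🬬[0m
[38;2;15;15;25m[48;2;35;35;50m🬰[38;2;15;15;25m[48;2;35;35;50m🬰[38;2;35;35;50m[48;2;15;15;25m🬛[38;2;15;15;25m[48;2;35;35;50m🬰[38;2;35;35;50m[48;2;15;15;25m🬛[38;2;23;23;35m[48;2;255;150;50m🬬[38;2;35;35;50m[48;2;15;15;25m🬛[38;2;15;15;25m[48;2;35;35;50m🬰[38;2;31;31;45m[48;2;255;150;50m🬝[38;2;21;21;33m[48;2;255;150;50m🬊[0m
[38;2;15;15;25m[48;2;35;35;50m🬎[38;2;15;15;25m[48;2;35;35;50m🬎[38;2;35;35;50m[48;2;15;15;25m🬲[38;2;15;15;25m[48;2;35;35;50m🬎[38;2;35;35;50m[48;2;255;150;50m🬐[38;2;255;150;50m[48;2;255;150;50m [38;2;27;27;40m[48;2;255;150;50m🬸[38;2;15;15;25m[48;2;35;35;50m🬎[38;2;255;150;50m[48;2;35;35;50m🬊[38;2;255;150;50m[48;2;35;35;50m🬝[0m
[38;2;15;15;25m[48;2;15;15;25m [38;2;15;15;25m[48;2;15;15;25m [38;2;35;35;50m[48;2;15;15;25m▌[38;2;15;15;25m[48;2;15;15;25m [38;2;35;35;50m[48;2;15;15;25m▌[38;2;255;150;50m[48;2;15;15;25m🬀[38;2;35;35;50m[48;2;15;15;25m▌[38;2;15;15;25m[48;2;15;15;25m [38;2;35;35;50m[48;2;15;15;25m▌[38;2;15;15;25m[48;2;15;15;25m [0m
</frame>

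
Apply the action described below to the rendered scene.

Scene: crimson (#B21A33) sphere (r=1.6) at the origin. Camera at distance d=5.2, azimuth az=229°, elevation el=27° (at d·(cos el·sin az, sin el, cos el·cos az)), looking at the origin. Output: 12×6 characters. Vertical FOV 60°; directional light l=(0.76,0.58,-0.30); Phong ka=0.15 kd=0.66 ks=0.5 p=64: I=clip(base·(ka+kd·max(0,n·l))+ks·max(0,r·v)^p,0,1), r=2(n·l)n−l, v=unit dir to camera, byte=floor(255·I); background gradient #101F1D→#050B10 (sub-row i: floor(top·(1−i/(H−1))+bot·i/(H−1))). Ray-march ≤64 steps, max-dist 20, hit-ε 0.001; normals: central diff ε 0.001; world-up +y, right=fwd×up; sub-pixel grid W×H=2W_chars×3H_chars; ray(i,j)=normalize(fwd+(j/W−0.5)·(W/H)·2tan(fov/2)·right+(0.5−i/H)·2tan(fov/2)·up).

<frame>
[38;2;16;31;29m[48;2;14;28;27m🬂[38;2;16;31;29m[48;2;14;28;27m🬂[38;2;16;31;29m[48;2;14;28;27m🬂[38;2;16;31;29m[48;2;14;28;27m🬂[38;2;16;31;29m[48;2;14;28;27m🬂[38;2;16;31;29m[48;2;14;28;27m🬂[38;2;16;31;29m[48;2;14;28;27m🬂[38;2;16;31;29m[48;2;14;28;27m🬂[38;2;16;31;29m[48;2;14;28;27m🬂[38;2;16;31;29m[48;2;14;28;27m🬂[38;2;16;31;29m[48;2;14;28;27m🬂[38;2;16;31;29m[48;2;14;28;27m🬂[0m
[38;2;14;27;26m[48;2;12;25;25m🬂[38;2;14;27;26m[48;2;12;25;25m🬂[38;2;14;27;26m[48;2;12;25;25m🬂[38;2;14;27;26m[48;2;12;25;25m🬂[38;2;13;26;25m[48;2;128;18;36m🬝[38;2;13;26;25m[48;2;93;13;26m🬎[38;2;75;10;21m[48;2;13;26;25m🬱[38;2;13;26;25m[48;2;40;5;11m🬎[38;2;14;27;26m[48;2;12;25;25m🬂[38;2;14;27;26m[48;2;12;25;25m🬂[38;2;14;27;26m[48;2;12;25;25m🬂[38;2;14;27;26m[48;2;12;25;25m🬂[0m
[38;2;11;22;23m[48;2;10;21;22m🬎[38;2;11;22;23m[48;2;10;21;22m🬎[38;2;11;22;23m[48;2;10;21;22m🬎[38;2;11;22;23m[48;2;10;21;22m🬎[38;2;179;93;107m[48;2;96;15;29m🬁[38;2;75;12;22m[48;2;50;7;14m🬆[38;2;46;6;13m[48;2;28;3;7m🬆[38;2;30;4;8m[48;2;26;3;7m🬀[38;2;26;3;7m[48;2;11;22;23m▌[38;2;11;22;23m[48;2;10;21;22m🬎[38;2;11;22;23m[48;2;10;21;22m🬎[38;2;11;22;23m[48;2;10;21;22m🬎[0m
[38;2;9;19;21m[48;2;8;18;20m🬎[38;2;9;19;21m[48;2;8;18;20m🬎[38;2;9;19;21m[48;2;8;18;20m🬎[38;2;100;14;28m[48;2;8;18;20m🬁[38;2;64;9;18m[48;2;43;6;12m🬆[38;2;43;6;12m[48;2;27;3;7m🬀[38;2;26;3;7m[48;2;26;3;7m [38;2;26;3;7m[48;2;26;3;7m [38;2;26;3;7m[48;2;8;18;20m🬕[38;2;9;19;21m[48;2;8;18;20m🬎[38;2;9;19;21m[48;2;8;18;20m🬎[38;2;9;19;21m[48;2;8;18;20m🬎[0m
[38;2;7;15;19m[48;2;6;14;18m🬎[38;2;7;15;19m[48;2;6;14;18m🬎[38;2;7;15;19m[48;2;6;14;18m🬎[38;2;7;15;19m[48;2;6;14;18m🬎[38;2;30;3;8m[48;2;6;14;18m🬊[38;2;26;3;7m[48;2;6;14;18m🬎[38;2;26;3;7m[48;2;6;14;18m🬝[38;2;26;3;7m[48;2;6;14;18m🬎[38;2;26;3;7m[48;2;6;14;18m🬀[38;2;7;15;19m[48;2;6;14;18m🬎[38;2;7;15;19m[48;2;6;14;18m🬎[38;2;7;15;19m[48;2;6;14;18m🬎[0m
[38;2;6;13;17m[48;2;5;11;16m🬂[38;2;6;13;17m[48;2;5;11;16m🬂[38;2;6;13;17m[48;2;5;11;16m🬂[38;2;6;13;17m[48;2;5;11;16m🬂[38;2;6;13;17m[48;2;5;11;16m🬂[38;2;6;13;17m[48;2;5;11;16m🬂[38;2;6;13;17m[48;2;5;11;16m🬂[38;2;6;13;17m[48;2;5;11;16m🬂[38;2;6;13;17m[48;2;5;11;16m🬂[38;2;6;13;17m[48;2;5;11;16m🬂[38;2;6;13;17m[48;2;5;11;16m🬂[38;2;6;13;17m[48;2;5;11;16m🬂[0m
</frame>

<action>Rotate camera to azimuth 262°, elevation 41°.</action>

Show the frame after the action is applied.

<frame>
[38;2;16;31;29m[48;2;14;28;27m🬂[38;2;16;31;29m[48;2;14;28;27m🬂[38;2;16;31;29m[48;2;14;28;27m🬂[38;2;16;31;29m[48;2;14;28;27m🬂[38;2;16;31;29m[48;2;14;28;27m🬂[38;2;16;31;29m[48;2;14;28;27m🬂[38;2;16;31;29m[48;2;14;28;27m🬂[38;2;16;31;29m[48;2;14;28;27m🬂[38;2;16;31;29m[48;2;14;28;27m🬂[38;2;16;31;29m[48;2;14;28;27m🬂[38;2;16;31;29m[48;2;14;28;27m🬂[38;2;16;31;29m[48;2;14;28;27m🬂[0m
[38;2;14;27;26m[48;2;12;25;25m🬂[38;2;14;27;26m[48;2;12;25;25m🬂[38;2;14;27;26m[48;2;12;25;25m🬂[38;2;14;27;26m[48;2;12;25;25m🬂[38;2;13;26;25m[48;2;121;17;34m🬝[38;2;13;26;25m[48;2;137;56;69m🬎[38;2;89;12;25m[48;2;13;26;25m🬱[38;2;13;26;25m[48;2;69;10;19m🬎[38;2;14;27;26m[48;2;12;25;25m🬂[38;2;14;27;26m[48;2;12;25;25m🬂[38;2;14;27;26m[48;2;12;25;25m🬂[38;2;14;27;26m[48;2;12;25;25m🬂[0m
[38;2;11;22;23m[48;2;10;21;22m🬎[38;2;11;22;23m[48;2;10;21;22m🬎[38;2;11;22;23m[48;2;10;21;22m🬎[38;2;11;22;23m[48;2;10;21;22m🬎[38;2;93;13;27m[48;2;58;8;16m🬆[38;2;66;10;19m[48;2;39;5;10m🬆[38;2;54;7;15m[48;2;31;3;8m🬂[38;2;43;6;12m[48;2;26;3;7m🬂[38;2;31;4;8m[48;2;11;22;23m▌[38;2;11;22;23m[48;2;10;21;22m🬎[38;2;11;22;23m[48;2;10;21;22m🬎[38;2;11;22;23m[48;2;10;21;22m🬎[0m
[38;2;9;19;21m[48;2;8;18;20m🬎[38;2;9;19;21m[48;2;8;18;20m🬎[38;2;9;19;21m[48;2;8;18;20m🬎[38;2;61;9;17m[48;2;8;18;20m🬁[38;2;42;6;12m[48;2;27;3;7m🬀[38;2;26;3;7m[48;2;26;3;7m [38;2;26;3;7m[48;2;26;3;7m [38;2;26;3;7m[48;2;26;3;7m [38;2;26;3;7m[48;2;8;18;20m🬕[38;2;9;19;21m[48;2;8;18;20m🬎[38;2;9;19;21m[48;2;8;18;20m🬎[38;2;9;19;21m[48;2;8;18;20m🬎[0m
[38;2;7;15;19m[48;2;6;14;18m🬎[38;2;7;15;19m[48;2;6;14;18m🬎[38;2;7;15;19m[48;2;6;14;18m🬎[38;2;7;15;19m[48;2;6;14;18m🬎[38;2;26;3;7m[48;2;6;14;18m🬊[38;2;26;3;7m[48;2;6;14;18m🬎[38;2;26;3;7m[48;2;6;14;18m🬝[38;2;26;3;7m[48;2;6;14;18m🬎[38;2;26;3;7m[48;2;6;14;18m🬀[38;2;7;15;19m[48;2;6;14;18m🬎[38;2;7;15;19m[48;2;6;14;18m🬎[38;2;7;15;19m[48;2;6;14;18m🬎[0m
[38;2;6;13;17m[48;2;5;11;16m🬂[38;2;6;13;17m[48;2;5;11;16m🬂[38;2;6;13;17m[48;2;5;11;16m🬂[38;2;6;13;17m[48;2;5;11;16m🬂[38;2;6;13;17m[48;2;5;11;16m🬂[38;2;6;13;17m[48;2;5;11;16m🬂[38;2;6;13;17m[48;2;5;11;16m🬂[38;2;6;13;17m[48;2;5;11;16m🬂[38;2;6;13;17m[48;2;5;11;16m🬂[38;2;6;13;17m[48;2;5;11;16m🬂[38;2;6;13;17m[48;2;5;11;16m🬂[38;2;6;13;17m[48;2;5;11;16m🬂[0m
</frame>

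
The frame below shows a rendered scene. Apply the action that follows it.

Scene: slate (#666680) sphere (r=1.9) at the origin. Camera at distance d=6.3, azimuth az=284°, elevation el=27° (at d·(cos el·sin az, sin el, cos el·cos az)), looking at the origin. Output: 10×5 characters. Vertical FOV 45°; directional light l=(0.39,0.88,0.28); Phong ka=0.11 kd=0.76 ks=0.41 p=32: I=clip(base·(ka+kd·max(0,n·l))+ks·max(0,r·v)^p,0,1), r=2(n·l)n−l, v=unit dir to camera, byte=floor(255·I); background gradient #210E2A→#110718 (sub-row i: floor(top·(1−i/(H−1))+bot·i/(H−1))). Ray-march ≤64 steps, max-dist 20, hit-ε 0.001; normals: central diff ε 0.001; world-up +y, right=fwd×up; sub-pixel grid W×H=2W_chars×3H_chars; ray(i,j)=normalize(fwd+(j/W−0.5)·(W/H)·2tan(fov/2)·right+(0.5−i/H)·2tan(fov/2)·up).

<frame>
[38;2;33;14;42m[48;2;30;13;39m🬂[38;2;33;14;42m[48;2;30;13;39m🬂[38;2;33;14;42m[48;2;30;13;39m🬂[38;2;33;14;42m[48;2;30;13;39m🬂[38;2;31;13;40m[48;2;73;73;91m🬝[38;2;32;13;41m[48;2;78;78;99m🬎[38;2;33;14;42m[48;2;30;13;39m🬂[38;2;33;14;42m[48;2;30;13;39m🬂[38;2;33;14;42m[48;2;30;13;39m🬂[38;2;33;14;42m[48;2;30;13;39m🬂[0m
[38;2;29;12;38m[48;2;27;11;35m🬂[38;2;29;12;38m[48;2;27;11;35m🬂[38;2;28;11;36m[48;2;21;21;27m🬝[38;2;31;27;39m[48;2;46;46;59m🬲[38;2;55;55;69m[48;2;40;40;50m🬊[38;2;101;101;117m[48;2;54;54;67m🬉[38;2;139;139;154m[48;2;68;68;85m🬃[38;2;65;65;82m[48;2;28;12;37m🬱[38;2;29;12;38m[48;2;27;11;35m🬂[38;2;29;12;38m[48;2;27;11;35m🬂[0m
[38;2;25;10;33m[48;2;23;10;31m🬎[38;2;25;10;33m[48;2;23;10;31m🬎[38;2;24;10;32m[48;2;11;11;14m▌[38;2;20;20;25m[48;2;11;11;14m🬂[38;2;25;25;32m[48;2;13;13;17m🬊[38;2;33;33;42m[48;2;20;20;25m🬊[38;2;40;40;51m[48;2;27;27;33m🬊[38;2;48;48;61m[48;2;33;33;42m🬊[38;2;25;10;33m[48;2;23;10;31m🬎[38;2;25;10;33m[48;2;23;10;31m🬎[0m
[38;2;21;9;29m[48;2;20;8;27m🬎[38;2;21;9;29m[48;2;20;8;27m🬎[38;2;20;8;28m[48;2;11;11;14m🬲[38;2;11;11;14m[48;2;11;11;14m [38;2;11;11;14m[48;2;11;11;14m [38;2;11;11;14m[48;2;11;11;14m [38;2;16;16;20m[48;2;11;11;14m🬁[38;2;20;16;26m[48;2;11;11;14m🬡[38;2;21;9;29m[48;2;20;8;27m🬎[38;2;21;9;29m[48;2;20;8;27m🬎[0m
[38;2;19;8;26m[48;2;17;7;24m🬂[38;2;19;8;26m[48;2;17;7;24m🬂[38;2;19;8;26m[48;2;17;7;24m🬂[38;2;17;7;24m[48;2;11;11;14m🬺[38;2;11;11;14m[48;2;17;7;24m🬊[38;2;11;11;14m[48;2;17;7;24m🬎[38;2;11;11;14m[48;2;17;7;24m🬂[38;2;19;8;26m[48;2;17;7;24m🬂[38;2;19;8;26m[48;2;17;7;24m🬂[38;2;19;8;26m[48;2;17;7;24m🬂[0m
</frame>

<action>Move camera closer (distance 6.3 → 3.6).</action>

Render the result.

<frame>
[38;2;29;29;37m[48;2;31;13;40m🬦[38;2;37;37;46m[48;2;30;30;38m🬊[38;2;39;39;50m[48;2;33;33;42m🬊[38;2;42;42;53m[48;2;36;36;45m🬊[38;2;45;45;57m[48;2;39;39;49m🬊[38;2;73;73;86m[48;2;46;46;58m🬁[38;2;129;129;143m[48;2;58;58;70m🬂[38;2;126;126;141m[48;2;70;70;82m🬂[38;2;67;67;82m[48;2;55;55;69m🬆[38;2;62;62;78m[48;2;33;14;42m🬺[0m
[38;2;20;20;25m[48;2;14;14;17m🬊[38;2;24;24;30m[48;2;18;18;23m🬊[38;2;27;27;34m[48;2;22;22;27m🬊[38;2;30;30;38m[48;2;25;25;31m🬊[38;2;33;33;41m[48;2;28;28;35m🬊[38;2;36;36;45m[48;2;31;31;38m🬊[38;2;39;39;49m[48;2;33;33;42m🬊[38;2;42;42;53m[48;2;36;36;46m🬊[38;2;46;46;58m[48;2;40;40;50m🬊[38;2;51;51;64m[48;2;44;44;55m🬊[0m
[38;2;11;11;14m[48;2;11;11;14m [38;2;14;14;17m[48;2;11;11;14m🬂[38;2;17;17;22m[48;2;12;12;15m🬂[38;2;19;19;24m[48;2;14;14;18m🬊[38;2;22;22;28m[48;2;17;17;22m🬊[38;2;25;25;31m[48;2;20;20;25m🬊[38;2;28;28;35m[48;2;23;23;28m🬊[38;2;31;31;39m[48;2;25;25;32m🬊[38;2;34;34;42m[48;2;28;28;36m🬊[38;2;38;38;47m[48;2;31;31;40m🬊[0m
[38;2;11;11;14m[48;2;11;11;14m [38;2;11;11;14m[48;2;11;11;14m [38;2;11;11;14m[48;2;11;11;14m [38;2;11;11;14m[48;2;11;11;14m [38;2;13;13;17m[48;2;11;11;14m🬁[38;2;15;15;20m[48;2;11;11;14m🬂[38;2;17;17;21m[48;2;12;12;15m🬊[38;2;20;20;25m[48;2;14;14;18m🬊[38;2;22;22;28m[48;2;16;16;21m🬊[38;2;25;25;32m[48;2;19;19;24m🬊[0m
[38;2;11;11;14m[48;2;17;7;24m🬨[38;2;11;11;14m[48;2;11;11;14m [38;2;11;11;14m[48;2;11;11;14m [38;2;11;11;14m[48;2;11;11;14m [38;2;11;11;14m[48;2;11;11;14m [38;2;11;11;14m[48;2;11;11;14m [38;2;11;11;14m[48;2;11;11;14m [38;2;11;11;14m[48;2;11;11;14m [38;2;11;11;14m[48;2;12;12;15m🬺[38;2;13;13;17m[48;2;11;11;14m🬂[0m
</frame>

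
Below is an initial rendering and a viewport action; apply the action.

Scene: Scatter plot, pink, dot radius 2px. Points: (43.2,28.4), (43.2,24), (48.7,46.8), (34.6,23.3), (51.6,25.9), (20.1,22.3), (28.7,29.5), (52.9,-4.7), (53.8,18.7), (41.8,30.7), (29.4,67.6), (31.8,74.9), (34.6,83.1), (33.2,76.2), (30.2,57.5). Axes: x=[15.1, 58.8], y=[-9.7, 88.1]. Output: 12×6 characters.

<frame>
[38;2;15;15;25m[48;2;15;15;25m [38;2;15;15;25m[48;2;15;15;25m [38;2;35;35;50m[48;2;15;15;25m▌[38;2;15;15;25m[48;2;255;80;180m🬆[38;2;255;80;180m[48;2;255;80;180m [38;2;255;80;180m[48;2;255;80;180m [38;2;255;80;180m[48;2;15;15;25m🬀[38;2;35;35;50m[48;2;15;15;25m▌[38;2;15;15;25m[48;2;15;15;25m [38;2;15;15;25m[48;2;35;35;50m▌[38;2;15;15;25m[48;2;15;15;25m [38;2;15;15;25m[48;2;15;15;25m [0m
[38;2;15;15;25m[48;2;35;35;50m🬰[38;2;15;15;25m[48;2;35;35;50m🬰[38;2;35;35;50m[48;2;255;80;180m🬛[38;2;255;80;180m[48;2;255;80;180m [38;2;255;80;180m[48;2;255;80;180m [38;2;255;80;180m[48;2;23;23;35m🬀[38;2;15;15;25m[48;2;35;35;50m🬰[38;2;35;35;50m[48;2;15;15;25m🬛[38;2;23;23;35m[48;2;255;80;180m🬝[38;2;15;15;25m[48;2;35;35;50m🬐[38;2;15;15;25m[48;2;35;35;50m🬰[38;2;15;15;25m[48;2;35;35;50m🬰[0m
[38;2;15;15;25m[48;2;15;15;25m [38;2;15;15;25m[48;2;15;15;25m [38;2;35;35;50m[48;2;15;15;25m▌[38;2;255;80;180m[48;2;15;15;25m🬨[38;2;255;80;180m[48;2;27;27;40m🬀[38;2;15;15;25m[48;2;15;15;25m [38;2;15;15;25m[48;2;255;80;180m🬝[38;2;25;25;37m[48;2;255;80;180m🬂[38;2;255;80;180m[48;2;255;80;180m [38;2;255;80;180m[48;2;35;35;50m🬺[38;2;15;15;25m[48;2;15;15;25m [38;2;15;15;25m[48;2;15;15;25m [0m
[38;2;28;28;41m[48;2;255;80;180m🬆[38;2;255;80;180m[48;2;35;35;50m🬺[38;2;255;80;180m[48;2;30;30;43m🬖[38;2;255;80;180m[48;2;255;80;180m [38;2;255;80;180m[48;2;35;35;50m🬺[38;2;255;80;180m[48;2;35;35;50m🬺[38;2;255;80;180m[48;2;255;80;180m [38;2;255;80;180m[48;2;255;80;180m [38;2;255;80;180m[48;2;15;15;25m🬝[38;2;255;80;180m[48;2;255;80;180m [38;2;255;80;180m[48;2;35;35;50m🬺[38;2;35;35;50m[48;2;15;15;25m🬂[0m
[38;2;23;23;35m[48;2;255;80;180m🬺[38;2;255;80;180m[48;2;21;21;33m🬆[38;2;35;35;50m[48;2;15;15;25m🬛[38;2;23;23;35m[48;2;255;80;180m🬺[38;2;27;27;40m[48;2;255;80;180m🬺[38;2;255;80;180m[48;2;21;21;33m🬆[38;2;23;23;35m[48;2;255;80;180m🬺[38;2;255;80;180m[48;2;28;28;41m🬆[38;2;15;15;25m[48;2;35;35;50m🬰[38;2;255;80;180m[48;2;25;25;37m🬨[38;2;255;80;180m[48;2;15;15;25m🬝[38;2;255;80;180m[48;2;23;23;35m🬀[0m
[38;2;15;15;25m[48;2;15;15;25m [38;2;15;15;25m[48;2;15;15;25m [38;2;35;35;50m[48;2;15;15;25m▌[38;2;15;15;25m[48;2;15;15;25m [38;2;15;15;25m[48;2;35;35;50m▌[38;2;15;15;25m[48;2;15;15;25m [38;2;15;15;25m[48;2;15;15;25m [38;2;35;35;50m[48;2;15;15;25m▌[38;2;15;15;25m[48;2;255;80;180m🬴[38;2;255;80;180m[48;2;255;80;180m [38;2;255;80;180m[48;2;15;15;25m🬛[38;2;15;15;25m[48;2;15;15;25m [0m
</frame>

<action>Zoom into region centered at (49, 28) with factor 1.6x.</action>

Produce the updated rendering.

<frame>
[38;2;15;15;25m[48;2;15;15;25m [38;2;15;15;25m[48;2;15;15;25m [38;2;35;35;50m[48;2;15;15;25m▌[38;2;15;15;25m[48;2;15;15;25m [38;2;15;15;25m[48;2;35;35;50m▌[38;2;15;15;25m[48;2;255;80;180m🬆[38;2;15;15;25m[48;2;255;80;180m🬬[38;2;35;35;50m[48;2;15;15;25m▌[38;2;15;15;25m[48;2;15;15;25m [38;2;15;15;25m[48;2;35;35;50m▌[38;2;15;15;25m[48;2;15;15;25m [38;2;15;15;25m[48;2;15;15;25m [0m
[38;2;15;15;25m[48;2;35;35;50m🬰[38;2;15;15;25m[48;2;35;35;50m🬰[38;2;31;31;45m[48;2;255;80;180m🬝[38;2;15;15;25m[48;2;35;35;50m🬰[38;2;27;27;40m[48;2;255;80;180m🬺[38;2;255;80;180m[48;2;15;15;25m🬬[38;2;255;80;180m[48;2;21;21;33m🬆[38;2;35;35;50m[48;2;15;15;25m🬛[38;2;15;15;25m[48;2;35;35;50m🬰[38;2;15;15;25m[48;2;35;35;50m🬐[38;2;15;15;25m[48;2;35;35;50m🬰[38;2;15;15;25m[48;2;35;35;50m🬰[0m
[38;2;15;15;25m[48;2;255;80;180m🬊[38;2;15;15;25m[48;2;255;80;180m🬴[38;2;255;80;180m[48;2;255;80;180m [38;2;255;80;180m[48;2;15;15;25m🬺[38;2;27;27;40m[48;2;255;80;180m🬬[38;2;15;15;25m[48;2;15;15;25m [38;2;15;15;25m[48;2;255;80;180m🬆[38;2;23;23;35m[48;2;255;80;180m🬬[38;2;15;15;25m[48;2;15;15;25m [38;2;15;15;25m[48;2;35;35;50m▌[38;2;15;15;25m[48;2;15;15;25m [38;2;15;15;25m[48;2;15;15;25m [0m
[38;2;255;80;180m[48;2;15;15;25m🬝[38;2;255;80;180m[48;2;19;19;30m🬀[38;2;255;80;180m[48;2;28;28;41m🬊[38;2;255;80;180m[48;2;15;15;25m🬝[38;2;255;80;180m[48;2;27;27;40m🬀[38;2;255;80;180m[48;2;19;19;30m🬁[38;2;255;80;180m[48;2;15;15;25m🬬[38;2;255;80;180m[48;2;255;80;180m [38;2;255;80;180m[48;2;28;28;41m🬱[38;2;35;35;50m[48;2;15;15;25m🬨[38;2;35;35;50m[48;2;15;15;25m🬂[38;2;35;35;50m[48;2;15;15;25m🬂[0m
[38;2;15;15;25m[48;2;35;35;50m🬰[38;2;15;15;25m[48;2;35;35;50m🬰[38;2;35;35;50m[48;2;15;15;25m🬛[38;2;15;15;25m[48;2;35;35;50m🬰[38;2;15;15;25m[48;2;35;35;50m🬐[38;2;15;15;25m[48;2;35;35;50m🬰[38;2;15;15;25m[48;2;35;35;50m🬰[38;2;255;80;180m[48;2;28;28;41m🬊[38;2;255;80;180m[48;2;23;23;35m🬀[38;2;15;15;25m[48;2;35;35;50m🬐[38;2;15;15;25m[48;2;35;35;50m🬰[38;2;15;15;25m[48;2;35;35;50m🬰[0m
[38;2;15;15;25m[48;2;15;15;25m [38;2;15;15;25m[48;2;15;15;25m [38;2;35;35;50m[48;2;15;15;25m▌[38;2;15;15;25m[48;2;15;15;25m [38;2;15;15;25m[48;2;35;35;50m▌[38;2;15;15;25m[48;2;15;15;25m [38;2;15;15;25m[48;2;255;80;180m🬆[38;2;255;80;180m[48;2;15;15;25m🬺[38;2;15;15;25m[48;2;255;80;180m🬬[38;2;15;15;25m[48;2;35;35;50m▌[38;2;15;15;25m[48;2;15;15;25m [38;2;15;15;25m[48;2;15;15;25m [0m
</frame>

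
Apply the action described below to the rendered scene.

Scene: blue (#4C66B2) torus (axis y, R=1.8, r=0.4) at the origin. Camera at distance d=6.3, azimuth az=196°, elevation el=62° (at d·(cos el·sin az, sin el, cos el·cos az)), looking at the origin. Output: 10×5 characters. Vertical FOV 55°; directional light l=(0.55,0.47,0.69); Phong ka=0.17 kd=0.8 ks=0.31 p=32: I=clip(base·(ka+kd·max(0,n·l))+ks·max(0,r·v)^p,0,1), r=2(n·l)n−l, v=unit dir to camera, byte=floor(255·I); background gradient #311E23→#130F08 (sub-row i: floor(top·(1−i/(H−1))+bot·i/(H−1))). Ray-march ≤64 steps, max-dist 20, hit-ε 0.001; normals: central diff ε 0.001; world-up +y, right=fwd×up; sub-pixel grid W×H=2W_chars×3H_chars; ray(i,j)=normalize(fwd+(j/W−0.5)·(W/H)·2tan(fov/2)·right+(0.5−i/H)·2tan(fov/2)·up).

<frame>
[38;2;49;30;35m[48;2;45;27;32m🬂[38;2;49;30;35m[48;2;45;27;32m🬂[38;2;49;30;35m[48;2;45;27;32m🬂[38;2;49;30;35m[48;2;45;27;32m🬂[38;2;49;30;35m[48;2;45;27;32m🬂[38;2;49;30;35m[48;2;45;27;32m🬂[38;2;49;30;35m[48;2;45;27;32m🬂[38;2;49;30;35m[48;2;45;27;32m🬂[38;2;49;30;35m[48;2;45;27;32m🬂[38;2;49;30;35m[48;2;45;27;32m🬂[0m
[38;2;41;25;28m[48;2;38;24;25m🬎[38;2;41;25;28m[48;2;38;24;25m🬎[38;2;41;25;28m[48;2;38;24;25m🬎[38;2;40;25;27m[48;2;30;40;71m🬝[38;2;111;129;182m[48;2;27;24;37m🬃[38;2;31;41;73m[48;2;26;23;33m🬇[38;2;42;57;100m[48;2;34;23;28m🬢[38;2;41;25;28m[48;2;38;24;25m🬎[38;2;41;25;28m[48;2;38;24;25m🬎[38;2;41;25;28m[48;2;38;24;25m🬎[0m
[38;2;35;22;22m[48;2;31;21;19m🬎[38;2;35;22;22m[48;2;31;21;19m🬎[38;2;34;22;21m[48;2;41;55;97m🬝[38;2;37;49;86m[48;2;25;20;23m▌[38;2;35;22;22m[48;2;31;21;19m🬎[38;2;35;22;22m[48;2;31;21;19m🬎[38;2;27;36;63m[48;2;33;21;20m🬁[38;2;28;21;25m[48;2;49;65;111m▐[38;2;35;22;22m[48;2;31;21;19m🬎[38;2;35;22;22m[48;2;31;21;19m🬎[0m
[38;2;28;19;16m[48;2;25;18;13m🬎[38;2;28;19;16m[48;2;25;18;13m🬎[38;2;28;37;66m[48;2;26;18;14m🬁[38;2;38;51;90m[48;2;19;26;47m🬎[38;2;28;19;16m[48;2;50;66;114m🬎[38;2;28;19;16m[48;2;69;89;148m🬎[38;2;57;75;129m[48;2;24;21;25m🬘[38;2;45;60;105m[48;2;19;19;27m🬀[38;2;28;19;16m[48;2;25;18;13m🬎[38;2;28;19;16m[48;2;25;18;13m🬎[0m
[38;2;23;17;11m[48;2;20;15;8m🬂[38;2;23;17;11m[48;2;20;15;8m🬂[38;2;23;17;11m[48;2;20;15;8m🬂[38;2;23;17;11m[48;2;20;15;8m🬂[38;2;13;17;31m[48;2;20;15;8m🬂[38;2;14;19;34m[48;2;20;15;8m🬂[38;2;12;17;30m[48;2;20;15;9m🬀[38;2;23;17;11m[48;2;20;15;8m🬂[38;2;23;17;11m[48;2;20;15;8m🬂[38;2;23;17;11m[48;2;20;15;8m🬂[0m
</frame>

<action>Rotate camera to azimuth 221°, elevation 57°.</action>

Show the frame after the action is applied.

<frame>
[38;2;49;30;35m[48;2;45;27;32m🬂[38;2;49;30;35m[48;2;45;27;32m🬂[38;2;49;30;35m[48;2;45;27;32m🬂[38;2;49;30;35m[48;2;45;27;32m🬂[38;2;49;30;35m[48;2;45;27;32m🬂[38;2;49;30;35m[48;2;45;27;32m🬂[38;2;49;30;35m[48;2;45;27;32m🬂[38;2;49;30;35m[48;2;45;27;32m🬂[38;2;49;30;35m[48;2;45;27;32m🬂[38;2;49;30;35m[48;2;45;27;32m🬂[0m
[38;2;41;25;28m[48;2;38;24;25m🬎[38;2;41;25;28m[48;2;38;24;25m🬎[38;2;41;25;28m[48;2;38;24;25m🬎[38;2;40;25;27m[48;2;38;51;89m🬝[38;2;69;84;126m[48;2;29;22;29m🬇[38;2;75;89;132m[48;2;28;26;39m🬇[38;2;35;23;28m[48;2;38;51;88m🬝[38;2;41;25;28m[48;2;38;24;25m🬎[38;2;41;25;28m[48;2;38;24;25m🬎[38;2;41;25;28m[48;2;38;24;25m🬎[0m
[38;2;35;22;22m[48;2;31;21;19m🬎[38;2;35;22;22m[48;2;31;21;19m🬎[38;2;34;22;21m[48;2;25;34;59m🬝[38;2;44;59;102m[48;2;19;18;27m▌[38;2;35;22;22m[48;2;31;21;19m🬎[38;2;35;22;22m[48;2;31;21;19m🬎[38;2;33;21;20m[48;2;12;17;30m🬲[38;2;32;27;36m[48;2;43;57;99m▐[38;2;35;22;22m[48;2;31;21;19m🬎[38;2;35;22;22m[48;2;31;21;19m🬎[0m
[38;2;28;19;16m[48;2;25;18;13m🬎[38;2;28;19;16m[48;2;25;18;13m🬎[38;2;26;18;14m[48;2;12;17;30m🬺[38;2;50;66;115m[48;2;16;21;38m🬊[38;2;57;78;136m[48;2;29;26;32m🬢[38;2;28;19;16m[48;2;58;75;125m🬎[38;2;26;28;44m[48;2;56;75;131m🬮[38;2;42;57;100m[48;2;19;20;28m🬀[38;2;28;19;16m[48;2;25;18;13m🬎[38;2;28;19;16m[48;2;25;18;13m🬎[0m
[38;2;23;17;11m[48;2;20;15;8m🬂[38;2;23;17;11m[48;2;20;15;8m🬂[38;2;23;17;11m[48;2;20;15;8m🬂[38;2;23;17;11m[48;2;20;15;8m🬂[38;2;12;17;30m[48;2;20;15;8m🬂[38;2;12;17;30m[48;2;20;15;8m🬂[38;2;12;17;30m[48;2;20;15;9m🬀[38;2;23;17;11m[48;2;20;15;8m🬂[38;2;23;17;11m[48;2;20;15;8m🬂[38;2;23;17;11m[48;2;20;15;8m🬂[0m
</frame>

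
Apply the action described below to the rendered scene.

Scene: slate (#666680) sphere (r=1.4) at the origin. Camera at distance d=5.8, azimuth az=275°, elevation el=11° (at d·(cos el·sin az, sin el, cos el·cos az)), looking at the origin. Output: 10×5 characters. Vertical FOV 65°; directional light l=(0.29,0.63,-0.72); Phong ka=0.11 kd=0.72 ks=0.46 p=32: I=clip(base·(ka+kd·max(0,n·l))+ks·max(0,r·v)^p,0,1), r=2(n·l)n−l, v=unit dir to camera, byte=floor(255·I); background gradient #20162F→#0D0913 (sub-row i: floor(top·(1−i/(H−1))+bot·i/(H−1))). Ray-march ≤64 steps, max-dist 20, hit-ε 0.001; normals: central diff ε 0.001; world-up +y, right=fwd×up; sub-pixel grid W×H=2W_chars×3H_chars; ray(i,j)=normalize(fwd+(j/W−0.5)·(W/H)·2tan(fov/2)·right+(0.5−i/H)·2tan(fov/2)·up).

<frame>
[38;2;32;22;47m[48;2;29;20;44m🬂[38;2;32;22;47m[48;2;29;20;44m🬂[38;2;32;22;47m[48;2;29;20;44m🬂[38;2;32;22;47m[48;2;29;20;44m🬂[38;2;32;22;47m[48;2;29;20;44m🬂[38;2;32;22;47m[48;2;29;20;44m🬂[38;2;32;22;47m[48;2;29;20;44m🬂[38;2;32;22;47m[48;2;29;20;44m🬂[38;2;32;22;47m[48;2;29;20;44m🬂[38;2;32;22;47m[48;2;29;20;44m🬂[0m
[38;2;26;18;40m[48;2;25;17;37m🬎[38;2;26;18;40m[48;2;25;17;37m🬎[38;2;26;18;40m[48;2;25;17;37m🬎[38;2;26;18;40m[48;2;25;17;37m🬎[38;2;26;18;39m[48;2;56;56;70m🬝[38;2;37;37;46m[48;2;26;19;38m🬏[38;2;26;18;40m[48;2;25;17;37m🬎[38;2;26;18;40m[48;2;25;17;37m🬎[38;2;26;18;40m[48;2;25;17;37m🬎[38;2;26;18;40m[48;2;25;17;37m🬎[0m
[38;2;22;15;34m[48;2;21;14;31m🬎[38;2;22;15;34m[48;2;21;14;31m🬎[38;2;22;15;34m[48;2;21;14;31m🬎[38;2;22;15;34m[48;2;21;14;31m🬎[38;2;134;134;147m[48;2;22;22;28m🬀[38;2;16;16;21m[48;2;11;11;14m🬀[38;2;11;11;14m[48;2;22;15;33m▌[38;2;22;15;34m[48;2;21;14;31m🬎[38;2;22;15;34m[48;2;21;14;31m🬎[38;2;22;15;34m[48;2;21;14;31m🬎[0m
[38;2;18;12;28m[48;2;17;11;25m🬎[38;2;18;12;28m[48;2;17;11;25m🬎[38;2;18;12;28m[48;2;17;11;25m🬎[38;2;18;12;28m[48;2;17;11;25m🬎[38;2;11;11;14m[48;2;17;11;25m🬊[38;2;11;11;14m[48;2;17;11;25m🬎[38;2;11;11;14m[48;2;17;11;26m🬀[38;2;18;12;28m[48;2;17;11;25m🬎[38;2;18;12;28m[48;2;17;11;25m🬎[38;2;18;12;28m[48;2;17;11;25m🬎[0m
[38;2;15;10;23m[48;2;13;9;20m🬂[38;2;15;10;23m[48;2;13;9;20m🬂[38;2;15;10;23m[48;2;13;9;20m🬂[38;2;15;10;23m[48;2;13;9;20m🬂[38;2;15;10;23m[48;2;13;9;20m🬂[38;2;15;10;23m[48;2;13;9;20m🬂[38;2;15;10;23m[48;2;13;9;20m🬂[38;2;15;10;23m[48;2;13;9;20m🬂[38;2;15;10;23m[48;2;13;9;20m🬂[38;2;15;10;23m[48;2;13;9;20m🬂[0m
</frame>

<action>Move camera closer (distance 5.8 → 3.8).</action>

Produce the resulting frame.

<frame>
[38;2;32;22;47m[48;2;29;20;44m🬂[38;2;32;22;47m[48;2;29;20;44m🬂[38;2;32;22;47m[48;2;29;20;44m🬂[38;2;32;22;47m[48;2;29;20;44m🬂[38;2;32;22;47m[48;2;29;20;44m🬂[38;2;32;22;47m[48;2;29;20;44m🬂[38;2;32;22;47m[48;2;29;20;44m🬂[38;2;32;22;47m[48;2;29;20;44m🬂[38;2;32;22;47m[48;2;29;20;44m🬂[38;2;32;22;47m[48;2;29;20;44m🬂[0m
[38;2;26;18;40m[48;2;25;17;37m🬎[38;2;26;18;40m[48;2;25;17;37m🬎[38;2;26;18;40m[48;2;25;17;37m🬎[38;2;33;27;47m[48;2;140;140;152m🬝[38;2;69;69;81m[48;2;29;27;39m🬅[38;2;39;39;49m[48;2;17;17;21m🬂[38;2;27;19;41m[48;2;11;11;14m🬂[38;2;26;18;40m[48;2;25;17;37m🬎[38;2;26;18;40m[48;2;25;17;37m🬎[38;2;26;18;40m[48;2;25;17;37m🬎[0m
[38;2;22;15;34m[48;2;21;14;31m🬎[38;2;22;15;34m[48;2;21;14;31m🬎[38;2;22;15;34m[48;2;21;14;31m🬎[38;2;41;41;51m[48;2;22;22;28m🬆[38;2;22;22;28m[48;2;12;12;15m🬀[38;2;11;11;14m[48;2;11;11;14m [38;2;11;11;14m[48;2;11;11;14m [38;2;11;11;14m[48;2;22;15;33m▌[38;2;22;15;34m[48;2;21;14;31m🬎[38;2;22;15;34m[48;2;21;14;31m🬎[0m
[38;2;18;12;28m[48;2;17;11;25m🬎[38;2;18;12;28m[48;2;17;11;25m🬎[38;2;18;12;28m[48;2;17;11;25m🬎[38;2;19;15;26m[48;2;11;11;14m▌[38;2;11;11;14m[48;2;11;11;14m [38;2;11;11;14m[48;2;11;11;14m [38;2;11;11;14m[48;2;11;11;14m [38;2;11;11;14m[48;2;17;11;26m🬀[38;2;18;12;28m[48;2;17;11;25m🬎[38;2;18;12;28m[48;2;17;11;25m🬎[0m
[38;2;15;10;23m[48;2;13;9;20m🬂[38;2;15;10;23m[48;2;13;9;20m🬂[38;2;15;10;23m[48;2;13;9;20m🬂[38;2;15;10;23m[48;2;13;9;20m🬂[38;2;13;9;20m[48;2;11;11;14m🬺[38;2;11;11;14m[48;2;13;9;20m🬂[38;2;15;10;23m[48;2;13;9;20m🬂[38;2;15;10;23m[48;2;13;9;20m🬂[38;2;15;10;23m[48;2;13;9;20m🬂[38;2;15;10;23m[48;2;13;9;20m🬂[0m
</frame>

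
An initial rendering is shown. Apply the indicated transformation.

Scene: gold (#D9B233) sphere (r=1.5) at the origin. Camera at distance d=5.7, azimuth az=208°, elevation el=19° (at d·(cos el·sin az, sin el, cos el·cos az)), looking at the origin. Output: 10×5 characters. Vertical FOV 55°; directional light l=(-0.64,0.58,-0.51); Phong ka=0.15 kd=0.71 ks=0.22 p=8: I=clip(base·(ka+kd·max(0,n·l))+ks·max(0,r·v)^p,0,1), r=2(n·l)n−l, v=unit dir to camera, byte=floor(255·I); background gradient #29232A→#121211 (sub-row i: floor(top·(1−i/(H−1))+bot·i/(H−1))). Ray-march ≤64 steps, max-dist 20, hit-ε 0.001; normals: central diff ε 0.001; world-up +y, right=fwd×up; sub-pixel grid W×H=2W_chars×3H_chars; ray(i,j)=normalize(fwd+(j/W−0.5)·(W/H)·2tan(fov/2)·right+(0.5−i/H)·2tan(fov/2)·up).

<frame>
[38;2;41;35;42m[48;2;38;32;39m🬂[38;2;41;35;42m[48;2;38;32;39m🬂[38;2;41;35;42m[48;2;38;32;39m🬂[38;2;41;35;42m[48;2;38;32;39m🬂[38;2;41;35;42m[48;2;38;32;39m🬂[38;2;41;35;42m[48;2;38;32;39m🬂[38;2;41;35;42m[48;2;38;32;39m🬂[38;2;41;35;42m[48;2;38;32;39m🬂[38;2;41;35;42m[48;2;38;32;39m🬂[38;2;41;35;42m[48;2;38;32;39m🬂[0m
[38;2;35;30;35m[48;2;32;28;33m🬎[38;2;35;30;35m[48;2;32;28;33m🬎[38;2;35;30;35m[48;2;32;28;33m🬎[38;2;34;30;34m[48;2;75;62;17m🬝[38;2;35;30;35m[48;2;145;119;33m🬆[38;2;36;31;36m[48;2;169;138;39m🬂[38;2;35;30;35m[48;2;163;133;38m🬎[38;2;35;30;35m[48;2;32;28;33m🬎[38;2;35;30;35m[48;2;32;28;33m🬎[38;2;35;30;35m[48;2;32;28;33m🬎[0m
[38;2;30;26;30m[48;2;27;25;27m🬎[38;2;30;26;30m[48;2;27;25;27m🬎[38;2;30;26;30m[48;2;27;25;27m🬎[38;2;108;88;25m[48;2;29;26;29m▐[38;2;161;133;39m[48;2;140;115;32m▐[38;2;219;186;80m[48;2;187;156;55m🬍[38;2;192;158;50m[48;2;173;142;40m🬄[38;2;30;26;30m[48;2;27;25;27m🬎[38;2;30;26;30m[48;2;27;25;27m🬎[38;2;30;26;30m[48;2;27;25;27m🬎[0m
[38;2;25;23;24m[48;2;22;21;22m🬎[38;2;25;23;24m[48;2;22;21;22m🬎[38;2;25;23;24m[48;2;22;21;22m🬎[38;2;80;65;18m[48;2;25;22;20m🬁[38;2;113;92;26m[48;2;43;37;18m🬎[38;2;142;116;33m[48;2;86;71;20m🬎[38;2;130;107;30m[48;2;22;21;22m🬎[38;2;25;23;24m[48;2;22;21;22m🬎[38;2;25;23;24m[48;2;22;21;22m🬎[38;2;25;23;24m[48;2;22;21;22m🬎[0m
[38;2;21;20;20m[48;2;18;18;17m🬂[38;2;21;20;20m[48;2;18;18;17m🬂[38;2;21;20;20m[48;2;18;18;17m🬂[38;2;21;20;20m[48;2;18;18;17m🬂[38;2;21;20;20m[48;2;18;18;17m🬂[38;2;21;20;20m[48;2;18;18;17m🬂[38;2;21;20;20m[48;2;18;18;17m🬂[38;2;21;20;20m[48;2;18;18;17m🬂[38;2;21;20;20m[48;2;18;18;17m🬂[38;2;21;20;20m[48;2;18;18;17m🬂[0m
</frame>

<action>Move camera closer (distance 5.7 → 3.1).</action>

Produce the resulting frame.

<frame>
[38;2;41;35;42m[48;2;38;32;39m🬂[38;2;41;35;42m[48;2;38;32;39m🬂[38;2;39;33;40m[48;2;132;108;31m🬝[38;2;41;35;42m[48;2;148;121;34m🬂[38;2;151;123;35m[48;2;166;136;38m🬂[38;2;164;135;38m[48;2;177;145;41m🬂[38;2;41;35;42m[48;2;178;145;41m🬁[38;2;40;34;41m[48;2;179;146;42m🬊[38;2;41;35;42m[48;2;38;32;39m🬂[38;2;41;35;42m[48;2;38;32;39m🬂[0m
[38;2;35;30;35m[48;2;32;28;33m🬎[38;2;34;30;34m[48;2;104;85;24m🬕[38;2;127;104;29m[48;2;143;117;33m▌[38;2;153;125;35m[48;2;161;132;38m▌[38;2;171;140;41m[48;2;183;152;50m🬕[38;2;188;155;50m[48;2;211;179;74m🬆[38;2;195;162;54m[48;2;219;186;78m🬎[38;2;186;153;44m[48;2;196;162;54m🬬[38;2;36;31;36m[48;2;177;145;41m🬁[38;2;35;30;35m[48;2;32;28;33m🬎[0m
[38;2;30;26;30m[48;2;27;25;27m🬎[38;2;109;90;25m[48;2;29;26;29m▐[38;2;140;114;32m[48;2;128;104;29m▐[38;2;157;128;37m[48;2;149;122;34m▐[38;2;184;153;54m[48;2;167;137;42m🬉[38;2;222;190;87m[48;2;195;164;64m🬊[38;2;227;194;88m[48;2;203;171;67m🬆[38;2;196;164;57m[48;2;183;150;45m🬄[38;2;179;146;41m[48;2;172;141;40m🬆[38;2;30;26;30m[48;2;27;25;27m🬎[0m
[38;2;25;23;24m[48;2;22;21;22m🬎[38;2;84;69;19m[48;2;24;22;23m▐[38;2;123;101;28m[48;2;105;86;24m🬨[38;2;144;118;33m[48;2;133;109;31m🬊[38;2;157;129;37m[48;2;147;120;34m🬊[38;2;173;144;46m[48;2;158;130;37m🬂[38;2;179;149;48m[48;2;163;134;38m🬂[38;2;171;141;40m[48;2;161;132;37m🬆[38;2;160;131;37m[48;2;136;112;32m🬝[38;2;25;23;24m[48;2;22;21;22m🬎[0m
[38;2;21;20;20m[48;2;18;18;17m🬂[38;2;21;20;20m[48;2;18;18;17m🬂[38;2;90;73;20m[48;2;18;18;17m🬊[38;2;115;94;27m[48;2;86;71;20m🬎[38;2;135;110;31m[48;2;115;94;27m🬊[38;2;141;116;32m[48;2;122;100;28m🬎[38;2;145;119;34m[48;2;124;102;29m🬎[38;2;136;112;31m[48;2;18;18;17m🬝[38;2;138;113;32m[48;2;19;18;18m🬀[38;2;21;20;20m[48;2;18;18;17m🬂[0m
</frame>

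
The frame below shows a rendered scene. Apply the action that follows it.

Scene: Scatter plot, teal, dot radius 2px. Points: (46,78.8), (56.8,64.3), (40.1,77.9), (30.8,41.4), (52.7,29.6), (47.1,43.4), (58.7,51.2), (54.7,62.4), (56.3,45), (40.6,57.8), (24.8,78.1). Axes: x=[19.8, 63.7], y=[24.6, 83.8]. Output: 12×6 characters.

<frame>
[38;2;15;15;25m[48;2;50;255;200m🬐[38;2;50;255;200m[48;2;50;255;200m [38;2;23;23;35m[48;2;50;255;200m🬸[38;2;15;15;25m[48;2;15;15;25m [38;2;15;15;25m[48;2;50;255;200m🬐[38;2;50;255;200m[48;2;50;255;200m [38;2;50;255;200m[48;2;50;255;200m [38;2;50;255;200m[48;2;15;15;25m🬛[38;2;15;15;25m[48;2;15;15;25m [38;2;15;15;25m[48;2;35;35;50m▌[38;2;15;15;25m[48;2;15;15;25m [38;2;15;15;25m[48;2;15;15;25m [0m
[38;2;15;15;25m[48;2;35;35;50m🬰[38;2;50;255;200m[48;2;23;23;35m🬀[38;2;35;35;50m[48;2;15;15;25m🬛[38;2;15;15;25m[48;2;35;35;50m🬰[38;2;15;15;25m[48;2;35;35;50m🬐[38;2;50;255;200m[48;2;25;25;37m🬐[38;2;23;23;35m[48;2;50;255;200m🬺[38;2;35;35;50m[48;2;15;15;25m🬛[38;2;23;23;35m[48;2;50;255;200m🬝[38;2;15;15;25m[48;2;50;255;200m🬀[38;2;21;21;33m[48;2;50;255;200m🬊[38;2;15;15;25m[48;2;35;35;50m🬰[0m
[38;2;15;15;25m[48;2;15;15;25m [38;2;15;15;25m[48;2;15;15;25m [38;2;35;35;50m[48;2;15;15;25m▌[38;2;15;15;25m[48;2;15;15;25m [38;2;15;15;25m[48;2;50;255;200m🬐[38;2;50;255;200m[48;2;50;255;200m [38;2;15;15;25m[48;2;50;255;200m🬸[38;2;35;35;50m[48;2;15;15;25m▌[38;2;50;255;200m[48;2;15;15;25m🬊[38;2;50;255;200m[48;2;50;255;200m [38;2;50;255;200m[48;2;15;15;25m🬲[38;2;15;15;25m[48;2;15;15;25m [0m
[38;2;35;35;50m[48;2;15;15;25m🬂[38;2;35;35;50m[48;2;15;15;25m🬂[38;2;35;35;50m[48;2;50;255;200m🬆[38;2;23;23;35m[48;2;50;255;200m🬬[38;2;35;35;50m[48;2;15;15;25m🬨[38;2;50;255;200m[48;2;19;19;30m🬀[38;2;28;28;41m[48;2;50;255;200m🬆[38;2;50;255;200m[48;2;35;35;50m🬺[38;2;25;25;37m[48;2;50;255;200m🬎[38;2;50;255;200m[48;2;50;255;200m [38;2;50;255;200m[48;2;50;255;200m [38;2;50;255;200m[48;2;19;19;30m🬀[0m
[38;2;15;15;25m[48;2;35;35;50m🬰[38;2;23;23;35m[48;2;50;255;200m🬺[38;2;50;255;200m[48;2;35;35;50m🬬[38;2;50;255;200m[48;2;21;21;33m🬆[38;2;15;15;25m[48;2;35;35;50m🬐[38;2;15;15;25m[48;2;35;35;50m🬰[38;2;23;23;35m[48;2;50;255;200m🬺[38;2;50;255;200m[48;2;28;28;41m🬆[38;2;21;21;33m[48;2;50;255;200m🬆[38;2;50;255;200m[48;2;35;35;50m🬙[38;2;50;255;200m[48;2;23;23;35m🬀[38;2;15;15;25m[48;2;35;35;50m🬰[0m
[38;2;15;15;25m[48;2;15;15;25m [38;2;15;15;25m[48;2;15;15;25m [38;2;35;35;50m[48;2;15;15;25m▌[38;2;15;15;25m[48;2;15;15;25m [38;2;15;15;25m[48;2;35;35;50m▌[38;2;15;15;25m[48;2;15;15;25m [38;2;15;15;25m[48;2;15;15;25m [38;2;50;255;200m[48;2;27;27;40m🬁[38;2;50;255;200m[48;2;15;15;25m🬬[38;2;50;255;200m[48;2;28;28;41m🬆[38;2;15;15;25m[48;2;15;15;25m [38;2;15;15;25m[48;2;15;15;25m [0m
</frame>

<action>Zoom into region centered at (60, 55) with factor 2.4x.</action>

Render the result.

<frame>
[38;2;15;15;25m[48;2;15;15;25m [38;2;15;15;25m[48;2;50;255;200m🬝[38;2;21;21;33m[48;2;50;255;200m🬊[38;2;15;15;25m[48;2;50;255;200m🬀[38;2;28;28;41m[48;2;50;255;200m🬊[38;2;15;15;25m[48;2;15;15;25m [38;2;15;15;25m[48;2;15;15;25m [38;2;35;35;50m[48;2;15;15;25m▌[38;2;15;15;25m[48;2;15;15;25m [38;2;15;15;25m[48;2;35;35;50m▌[38;2;15;15;25m[48;2;15;15;25m [38;2;15;15;25m[48;2;15;15;25m [0m
[38;2;15;15;25m[48;2;35;35;50m🬰[38;2;50;255;200m[48;2;21;21;33m🬊[38;2;50;255;200m[48;2;15;15;25m🬝[38;2;50;255;200m[48;2;21;21;33m🬊[38;2;50;255;200m[48;2;31;31;45m🬀[38;2;15;15;25m[48;2;35;35;50m🬰[38;2;15;15;25m[48;2;35;35;50m🬰[38;2;35;35;50m[48;2;15;15;25m🬛[38;2;15;15;25m[48;2;35;35;50m🬰[38;2;15;15;25m[48;2;35;35;50m🬐[38;2;15;15;25m[48;2;35;35;50m🬰[38;2;15;15;25m[48;2;35;35;50m🬰[0m
[38;2;15;15;25m[48;2;15;15;25m [38;2;15;15;25m[48;2;15;15;25m [38;2;35;35;50m[48;2;15;15;25m▌[38;2;15;15;25m[48;2;15;15;25m [38;2;15;15;25m[48;2;35;35;50m▌[38;2;15;15;25m[48;2;15;15;25m [38;2;15;15;25m[48;2;15;15;25m [38;2;35;35;50m[48;2;15;15;25m▌[38;2;15;15;25m[48;2;15;15;25m [38;2;15;15;25m[48;2;35;35;50m▌[38;2;15;15;25m[48;2;15;15;25m [38;2;15;15;25m[48;2;15;15;25m [0m
[38;2;35;35;50m[48;2;15;15;25m🬂[38;2;35;35;50m[48;2;15;15;25m🬂[38;2;35;35;50m[48;2;15;15;25m🬕[38;2;23;23;35m[48;2;50;255;200m🬝[38;2;35;35;50m[48;2;50;255;200m🬀[38;2;50;255;200m[48;2;28;28;41m🬱[38;2;35;35;50m[48;2;15;15;25m🬂[38;2;35;35;50m[48;2;15;15;25m🬕[38;2;35;35;50m[48;2;15;15;25m🬂[38;2;35;35;50m[48;2;15;15;25m🬨[38;2;35;35;50m[48;2;15;15;25m🬂[38;2;35;35;50m[48;2;15;15;25m🬂[0m
[38;2;15;15;25m[48;2;35;35;50m🬰[38;2;15;15;25m[48;2;35;35;50m🬰[38;2;31;31;45m[48;2;50;255;200m🬝[38;2;21;21;33m[48;2;50;255;200m🬊[38;2;50;255;200m[48;2;28;28;41m🬊[38;2;50;255;200m[48;2;23;23;35m🬀[38;2;15;15;25m[48;2;35;35;50m🬰[38;2;35;35;50m[48;2;15;15;25m🬛[38;2;15;15;25m[48;2;35;35;50m🬰[38;2;15;15;25m[48;2;35;35;50m🬐[38;2;15;15;25m[48;2;35;35;50m🬰[38;2;15;15;25m[48;2;35;35;50m🬰[0m
[38;2;15;15;25m[48;2;15;15;25m [38;2;15;15;25m[48;2;15;15;25m [38;2;50;255;200m[48;2;28;28;41m🬊[38;2;50;255;200m[48;2;15;15;25m🬝[38;2;50;255;200m[48;2;27;27;40m🬀[38;2;15;15;25m[48;2;15;15;25m [38;2;15;15;25m[48;2;15;15;25m [38;2;35;35;50m[48;2;15;15;25m▌[38;2;15;15;25m[48;2;15;15;25m [38;2;15;15;25m[48;2;35;35;50m▌[38;2;15;15;25m[48;2;15;15;25m [38;2;15;15;25m[48;2;15;15;25m [0m
</frame>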